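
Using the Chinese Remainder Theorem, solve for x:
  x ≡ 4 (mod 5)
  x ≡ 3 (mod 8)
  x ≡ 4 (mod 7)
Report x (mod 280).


Moduli 5, 8, 7 are pairwise coprime; by CRT there is a unique solution modulo M = 5 · 8 · 7 = 280.
Solve pairwise, accumulating the modulus:
  Start with x ≡ 4 (mod 5).
  Combine with x ≡ 3 (mod 8): since gcd(5, 8) = 1, we get a unique residue mod 40.
    Write x = 4 + 5·t and substitute into x ≡ 3 (mod 8): 5·t ≡ 3 − 4 = -1 (mod 8).
    Reduce coefficients mod 8: 5·t ≡ 7 (mod 8).
    The inverse of 5 mod 8 is 5 (since 5·5 = 25 = 3·8 + 1), so t ≡ 5·7 = 35 ≡ 3 (mod 8).
    Then x = 4 + 5·3 = 19, valid modulo lcm(5, 8) = 40: x ≡ 19 (mod 40).
  Combine with x ≡ 4 (mod 7): since gcd(40, 7) = 1, we get a unique residue mod 280.
    Write x = 19 + 40·t and substitute into x ≡ 4 (mod 7): 40·t ≡ 4 − 19 = -15 (mod 7).
    Reduce coefficients mod 7: 5·t ≡ 6 (mod 7).
    The inverse of 5 mod 7 is 3 (since 5·3 = 15 = 2·7 + 1), so t ≡ 3·6 = 18 ≡ 4 (mod 7).
    Then x = 19 + 40·4 = 179, valid modulo lcm(40, 7) = 280: x ≡ 179 (mod 280).
Verify: 179 mod 5 = 4 ✓, 179 mod 8 = 3 ✓, 179 mod 7 = 4 ✓.

x ≡ 179 (mod 280).


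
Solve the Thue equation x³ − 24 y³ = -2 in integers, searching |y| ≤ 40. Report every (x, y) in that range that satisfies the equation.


The equation is x³ - 24y³ = -2. For fixed y, x³ = 24·y³ − 2, so a solution requires the RHS to be a perfect cube.
Strategy: iterate y from -40 to 40, compute RHS = 24·y³ − 2, and check whether it is a (positive or negative) perfect cube.
Check small values of y:
  y = 0: RHS = -2 is not a perfect cube.
  y = 1: RHS = 22 is not a perfect cube.
  y = -1: RHS = -26 is not a perfect cube.
  y = 2: RHS = 190 is not a perfect cube.
  y = -2: RHS = -194 is not a perfect cube.
  y = 3: RHS = 646 is not a perfect cube.
  y = -3: RHS = -650 is not a perfect cube.
Continuing the search up to |y| = 40 finds no solutions either.
No (x, y) in the scanned range satisfies the equation.

No integer solutions with |y| ≤ 40.


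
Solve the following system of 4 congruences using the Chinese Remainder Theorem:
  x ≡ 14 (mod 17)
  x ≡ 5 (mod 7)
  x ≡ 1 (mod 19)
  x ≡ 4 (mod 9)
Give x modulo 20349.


Product of moduli M = 17 · 7 · 19 · 9 = 20349.
Merge one congruence at a time:
  Start: x ≡ 14 (mod 17).
  Combine with x ≡ 5 (mod 7); new modulus lcm = 119.
    Write x = 14 + 17·t and substitute into x ≡ 5 (mod 7): 17·t ≡ 5 − 14 = -9 (mod 7).
    Reduce coefficients mod 7: 3·t ≡ 5 (mod 7).
    The inverse of 3 mod 7 is 5 (since 3·5 = 15 = 2·7 + 1), so t ≡ 5·5 = 25 ≡ 4 (mod 7).
    Then x = 14 + 17·4 = 82, valid modulo lcm(17, 7) = 119: x ≡ 82 (mod 119).
  Combine with x ≡ 1 (mod 19); new modulus lcm = 2261.
    Write x = 82 + 119·t and substitute into x ≡ 1 (mod 19): 119·t ≡ 1 − 82 = -81 (mod 19).
    Reduce coefficients mod 19: 5·t ≡ 14 (mod 19).
    The inverse of 5 mod 19 is 4 (since 5·4 = 20 = 1·19 + 1), so t ≡ 4·14 = 56 ≡ 18 (mod 19).
    Then x = 82 + 119·18 = 2224, valid modulo lcm(119, 19) = 2261: x ≡ 2224 (mod 2261).
  Combine with x ≡ 4 (mod 9); new modulus lcm = 20349.
    Write x = 2224 + 2261·t and substitute into x ≡ 4 (mod 9): 2261·t ≡ 4 − 2224 = -2220 (mod 9).
    Reduce coefficients mod 9: 2·t ≡ 3 (mod 9).
    The inverse of 2 mod 9 is 5 (since 2·5 = 10 = 1·9 + 1), so t ≡ 5·3 = 15 ≡ 6 (mod 9).
    Then x = 2224 + 2261·6 = 15790, valid modulo lcm(2261, 9) = 20349: x ≡ 15790 (mod 20349).
Verify against each original: 15790 mod 17 = 14, 15790 mod 7 = 5, 15790 mod 19 = 1, 15790 mod 9 = 4.

x ≡ 15790 (mod 20349).


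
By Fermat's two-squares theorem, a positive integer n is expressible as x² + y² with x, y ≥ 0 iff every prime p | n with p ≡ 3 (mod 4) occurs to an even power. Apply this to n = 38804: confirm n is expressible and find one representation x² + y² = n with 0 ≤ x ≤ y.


Step 1: Factor n = 38804 = 2^2 · 89 · 109.
Step 2: Check the mod-4 condition on each prime factor: 2 = 2 (special); 89 ≡ 1 (mod 4), exponent 1; 109 ≡ 1 (mod 4), exponent 1.
All primes ≡ 3 (mod 4) appear to even exponent (or don't appear), so by the two-squares theorem n IS expressible as a sum of two squares.
Step 3: Build a representation. Group n = k² · m with k = 2 and m = 89 · 109 = 9701 (a product of primes ≡ 1 (mod 4)); a representation of m scales to one of n via (k·x)² + (k·y)² = k²(x² + y²). Each prime p ≡ 1 (mod 4) is itself a sum of two squares; find a² by testing p − a² for a perfect square:
  89: 89 − 1² = 88, 89 − 2² = 85, 89 − 3² = 80, 89 − 4² = 73, 89 − 5² = 64 = 8² ⇒ 89 = 5² + 8².
  109: 109 − 1² = 108, 109 − 2² = 105, 109 − 3² = 100 = 10² ⇒ 109 = 3² + 10².
  Combine using the Brahmagupta–Fibonacci identity (a² + b²)(c² + d²) = (ac − bd)² + (ad + bc)² = (ac + bd)² + (ad − bc)²:
  89 · 109 = 9701: from (5² + 8²)(3² + 10²), take (5·3 − 8·10, 5·10 + 8·3) = (15 − 80, 50 + 24) = (-65, 74); dropping signs (only squares matter) gives (65, 74); check 65² + 74² = 4225 + 5476 = 9701 ✓.
  Scale by k = 2: (2·65, 2·74) = (130, 148).
Step 4: Order so x ≤ y and verify: 130² + 148² = 16900 + 21904 = 38804 = n. ✓

n = 38804 = 130² + 148² (one valid representation with x ≤ y).


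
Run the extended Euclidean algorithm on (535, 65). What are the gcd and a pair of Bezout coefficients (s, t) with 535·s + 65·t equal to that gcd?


Euclidean algorithm on (535, 65) — divide until remainder is 0:
  535 = 8 · 65 + 15
  65 = 4 · 15 + 5
  15 = 3 · 5 + 0
gcd(535, 65) = 5.
Track Bezout coefficients alongside the remainders: start with r₀ = 535 = a·1 + b·0 (s = 1, t = 0) and r₁ = 65 = a·0 + b·1 (s = 0, t = 1); each new remainder r_{k+1} = r_{k-1} − q_k·r_k inherits s_{k+1} = s_{k-1} − q_k·s_k, t_{k+1} = t_{k-1} − q_k·t_k, so r_k = a·s_k + b·t_k at every step:
  q = 8: r = 15, s = 1 − 8·0 = 1, t = 0 − 8·1 = -8  (check: 535·1 + 65·(-8) = 15)
  q = 4: r = 5, s = 0 − 4·1 = -4, t = 1 − 4·(-8) = 33  (check: 535·(-4) + 65·33 = 5)
The row with r = 5 (the gcd) gives the Bezout coefficients s = -4, t = 33.
Result: 535 · (-4) + 65 · (33) = 5.

gcd(535, 65) = 5; s = -4, t = 33 (check: 535·(-4) + 65·33 = 5).


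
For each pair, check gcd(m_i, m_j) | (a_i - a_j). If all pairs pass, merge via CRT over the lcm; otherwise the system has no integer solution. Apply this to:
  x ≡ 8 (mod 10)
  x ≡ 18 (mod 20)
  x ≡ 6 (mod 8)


Moduli 10, 20, 8 are not pairwise coprime, so CRT works modulo lcm(m_i) when all pairwise compatibility conditions hold.
Pairwise compatibility: gcd(m_i, m_j) must divide a_i - a_j for every pair.
Merge one congruence at a time:
  Start: x ≡ 8 (mod 10).
  Combine with x ≡ 18 (mod 20): gcd(10, 20) = 10; 18 - 8 = 10, which IS divisible by 10, so compatible.
    Write x = 8 + 10·t and substitute into x ≡ 18 (mod 20): 10·t ≡ 18 − 8 = 10 (mod 20).
    Divide the congruence (and modulus) by g = 10: 1·t ≡ 1 (mod 2).
    So t ≡ 1 (mod 2).
    Then x = 8 + 10·1 = 18, valid modulo lcm(10, 20) = 20: x ≡ 18 (mod 20).
  Combine with x ≡ 6 (mod 8): gcd(20, 8) = 4; 6 - 18 = -12, which IS divisible by 4, so compatible.
    Write x = 18 + 20·t and substitute into x ≡ 6 (mod 8): 20·t ≡ 6 − 18 = -12 (mod 8).
    Divide the congruence (and modulus) by g = 4: 5·t ≡ -3 (mod 2).
    Reduce coefficients mod 2: 1·t ≡ 1 (mod 2).
    So t ≡ 1 (mod 2).
    Then x = 18 + 20·1 = 38, valid modulo lcm(20, 8) = 40: x ≡ 38 (mod 40).
Verify: 38 mod 10 = 8, 38 mod 20 = 18, 38 mod 8 = 6.

x ≡ 38 (mod 40).


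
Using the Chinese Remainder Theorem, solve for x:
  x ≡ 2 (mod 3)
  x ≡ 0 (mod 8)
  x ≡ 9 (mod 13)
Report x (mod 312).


Moduli 3, 8, 13 are pairwise coprime; by CRT there is a unique solution modulo M = 3 · 8 · 13 = 312.
Solve pairwise, accumulating the modulus:
  Start with x ≡ 2 (mod 3).
  Combine with x ≡ 0 (mod 8): since gcd(3, 8) = 1, we get a unique residue mod 24.
    Write x = 2 + 3·t and substitute into x ≡ 0 (mod 8): 3·t ≡ 0 − 2 = -2 (mod 8).
    Reduce coefficients mod 8: 3·t ≡ 6 (mod 8).
    The inverse of 3 mod 8 is 3 (since 3·3 = 9 = 1·8 + 1), so t ≡ 3·6 = 18 ≡ 2 (mod 8).
    Then x = 2 + 3·2 = 8, valid modulo lcm(3, 8) = 24: x ≡ 8 (mod 24).
  Combine with x ≡ 9 (mod 13): since gcd(24, 13) = 1, we get a unique residue mod 312.
    Write x = 8 + 24·t and substitute into x ≡ 9 (mod 13): 24·t ≡ 9 − 8 = 1 (mod 13).
    Reduce coefficients mod 13: 11·t ≡ 1 (mod 13).
    The inverse of 11 mod 13 is 6 (since 11·6 = 66 = 5·13 + 1), so t ≡ 6·1 = 6 ≡ 6 (mod 13).
    Then x = 8 + 24·6 = 152, valid modulo lcm(24, 13) = 312: x ≡ 152 (mod 312).
Verify: 152 mod 3 = 2 ✓, 152 mod 8 = 0 ✓, 152 mod 13 = 9 ✓.

x ≡ 152 (mod 312).


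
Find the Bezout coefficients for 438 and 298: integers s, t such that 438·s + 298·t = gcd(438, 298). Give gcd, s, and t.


Euclidean algorithm on (438, 298) — divide until remainder is 0:
  438 = 1 · 298 + 140
  298 = 2 · 140 + 18
  140 = 7 · 18 + 14
  18 = 1 · 14 + 4
  14 = 3 · 4 + 2
  4 = 2 · 2 + 0
gcd(438, 298) = 2.
Track Bezout coefficients alongside the remainders: start with r₀ = 438 = a·1 + b·0 (s = 1, t = 0) and r₁ = 298 = a·0 + b·1 (s = 0, t = 1); each new remainder r_{k+1} = r_{k-1} − q_k·r_k inherits s_{k+1} = s_{k-1} − q_k·s_k, t_{k+1} = t_{k-1} − q_k·t_k, so r_k = a·s_k + b·t_k at every step:
  q = 1: r = 140, s = 1 − 1·0 = 1, t = 0 − 1·1 = -1  (check: 438·1 + 298·(-1) = 140)
  q = 2: r = 18, s = 0 − 2·1 = -2, t = 1 − 2·(-1) = 3  (check: 438·(-2) + 298·3 = 18)
  q = 7: r = 14, s = 1 − 7·(-2) = 15, t = -1 − 7·3 = -22  (check: 438·15 + 298·(-22) = 14)
  q = 1: r = 4, s = -2 − 1·15 = -17, t = 3 − 1·(-22) = 25  (check: 438·(-17) + 298·25 = 4)
  q = 3: r = 2, s = 15 − 3·(-17) = 66, t = -22 − 3·25 = -97  (check: 438·66 + 298·(-97) = 2)
The row with r = 2 (the gcd) gives the Bezout coefficients s = 66, t = -97.
Result: 438 · (66) + 298 · (-97) = 2.

gcd(438, 298) = 2; s = 66, t = -97 (check: 438·66 + 298·(-97) = 2).


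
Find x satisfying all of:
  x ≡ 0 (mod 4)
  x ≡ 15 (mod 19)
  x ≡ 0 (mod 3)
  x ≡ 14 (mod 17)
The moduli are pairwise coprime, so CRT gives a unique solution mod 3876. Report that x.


Product of moduli M = 4 · 19 · 3 · 17 = 3876.
Merge one congruence at a time:
  Start: x ≡ 0 (mod 4).
  Combine with x ≡ 15 (mod 19); new modulus lcm = 76.
    Write x = 0 + 4·t and substitute into x ≡ 15 (mod 19): 4·t ≡ 15 − 0 = 15 (mod 19).
    The inverse of 4 mod 19 is 5 (since 4·5 = 20 = 1·19 + 1), so t ≡ 5·15 = 75 ≡ 18 (mod 19).
    Then x = 0 + 4·18 = 72, valid modulo lcm(4, 19) = 76: x ≡ 72 (mod 76).
  Combine with x ≡ 0 (mod 3); new modulus lcm = 228.
    Write x = 72 + 76·t and substitute into x ≡ 0 (mod 3): 76·t ≡ 0 − 72 = -72 (mod 3).
    Reduce coefficients mod 3: 1·t ≡ 0 (mod 3).
    So t ≡ 0 (mod 3).
    Then x = 72 + 76·0 = 72, valid modulo lcm(76, 3) = 228: x ≡ 72 (mod 228).
  Combine with x ≡ 14 (mod 17); new modulus lcm = 3876.
    Write x = 72 + 228·t and substitute into x ≡ 14 (mod 17): 228·t ≡ 14 − 72 = -58 (mod 17).
    Reduce coefficients mod 17: 7·t ≡ 10 (mod 17).
    The inverse of 7 mod 17 is 5 (since 7·5 = 35 = 2·17 + 1), so t ≡ 5·10 = 50 ≡ 16 (mod 17).
    Then x = 72 + 228·16 = 3720, valid modulo lcm(228, 17) = 3876: x ≡ 3720 (mod 3876).
Verify against each original: 3720 mod 4 = 0, 3720 mod 19 = 15, 3720 mod 3 = 0, 3720 mod 17 = 14.

x ≡ 3720 (mod 3876).


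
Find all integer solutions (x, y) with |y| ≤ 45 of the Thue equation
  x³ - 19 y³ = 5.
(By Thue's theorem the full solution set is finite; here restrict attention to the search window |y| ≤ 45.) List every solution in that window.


The equation is x³ - 19y³ = 5. For fixed y, x³ = 19·y³ + 5, so a solution requires the RHS to be a perfect cube.
Strategy: iterate y from -45 to 45, compute RHS = 19·y³ + 5, and check whether it is a (positive or negative) perfect cube.
Check small values of y:
  y = 0: RHS = 5 is not a perfect cube.
  y = 1: RHS = 24 is not a perfect cube.
  y = -1: RHS = -14 is not a perfect cube.
  y = 2: RHS = 157 is not a perfect cube.
  y = -2: RHS = -147 is not a perfect cube.
  y = 3: RHS = 518 is not a perfect cube.
  y = -3: RHS = -508 is not a perfect cube.
Continuing the search up to |y| = 45 finds no solutions either.
No (x, y) in the scanned range satisfies the equation.

No integer solutions with |y| ≤ 45.


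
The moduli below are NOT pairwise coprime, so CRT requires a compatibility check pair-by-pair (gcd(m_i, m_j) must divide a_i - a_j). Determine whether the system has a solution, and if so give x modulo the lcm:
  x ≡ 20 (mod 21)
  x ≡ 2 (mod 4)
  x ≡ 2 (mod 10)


Moduli 21, 4, 10 are not pairwise coprime, so CRT works modulo lcm(m_i) when all pairwise compatibility conditions hold.
Pairwise compatibility: gcd(m_i, m_j) must divide a_i - a_j for every pair.
Merge one congruence at a time:
  Start: x ≡ 20 (mod 21).
  Combine with x ≡ 2 (mod 4): gcd(21, 4) = 1; 2 - 20 = -18, which IS divisible by 1, so compatible.
    Write x = 20 + 21·t and substitute into x ≡ 2 (mod 4): 21·t ≡ 2 − 20 = -18 (mod 4).
    Reduce coefficients mod 4: 1·t ≡ 2 (mod 4).
    So t ≡ 2 (mod 4).
    Then x = 20 + 21·2 = 62, valid modulo lcm(21, 4) = 84: x ≡ 62 (mod 84).
  Combine with x ≡ 2 (mod 10): gcd(84, 10) = 2; 2 - 62 = -60, which IS divisible by 2, so compatible.
    Write x = 62 + 84·t and substitute into x ≡ 2 (mod 10): 84·t ≡ 2 − 62 = -60 (mod 10).
    Divide the congruence (and modulus) by g = 2: 42·t ≡ -30 (mod 5).
    Reduce coefficients mod 5: 2·t ≡ 0 (mod 5).
    The inverse of 2 mod 5 is 3 (since 2·3 = 6 = 1·5 + 1), so t ≡ 3·0 = 0 ≡ 0 (mod 5).
    Then x = 62 + 84·0 = 62, valid modulo lcm(84, 10) = 420: x ≡ 62 (mod 420).
Verify: 62 mod 21 = 20, 62 mod 4 = 2, 62 mod 10 = 2.

x ≡ 62 (mod 420).


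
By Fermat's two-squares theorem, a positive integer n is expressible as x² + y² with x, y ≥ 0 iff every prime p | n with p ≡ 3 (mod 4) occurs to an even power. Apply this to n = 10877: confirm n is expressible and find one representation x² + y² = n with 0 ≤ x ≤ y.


Step 1: Factor n = 10877 = 73 · 149.
Step 2: Check the mod-4 condition on each prime factor: 73 ≡ 1 (mod 4), exponent 1; 149 ≡ 1 (mod 4), exponent 1.
All primes ≡ 3 (mod 4) appear to even exponent (or don't appear), so by the two-squares theorem n IS expressible as a sum of two squares.
Step 3: Build a representation. Here n = 73 · 149 is a product of primes ≡ 1 (mod 4). Each prime p ≡ 1 (mod 4) is itself a sum of two squares; find a² by testing p − a² for a perfect square:
  73: 73 − 1² = 72, 73 − 2² = 69, 73 − 3² = 64 = 8² ⇒ 73 = 3² + 8².
  149: 149 − 1² = 148, 149 − 2² = 145, 149 − 3² = 140, 149 − 4² = 133, 149 − 5² = 124, 149 − 6² = 113, 149 − 7² = 100 = 10² ⇒ 149 = 7² + 10².
  Combine using the Brahmagupta–Fibonacci identity (a² + b²)(c² + d²) = (ac − bd)² + (ad + bc)² = (ac + bd)² + (ad − bc)²:
  73 · 149 = 10877: from (3² + 8²)(7² + 10²), take (3·7 − 8·10, 3·10 + 8·7) = (21 − 80, 30 + 56) = (-59, 86); dropping signs (only squares matter) gives (59, 86); check 59² + 86² = 3481 + 7396 = 10877 ✓.
Step 4: Order so x ≤ y and verify: 59² + 86² = 3481 + 7396 = 10877 = n. ✓

n = 10877 = 59² + 86² (one valid representation with x ≤ y).


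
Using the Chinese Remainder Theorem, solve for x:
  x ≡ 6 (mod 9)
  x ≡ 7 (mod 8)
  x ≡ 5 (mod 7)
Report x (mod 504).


Moduli 9, 8, 7 are pairwise coprime; by CRT there is a unique solution modulo M = 9 · 8 · 7 = 504.
Solve pairwise, accumulating the modulus:
  Start with x ≡ 6 (mod 9).
  Combine with x ≡ 7 (mod 8): since gcd(9, 8) = 1, we get a unique residue mod 72.
    Write x = 6 + 9·t and substitute into x ≡ 7 (mod 8): 9·t ≡ 7 − 6 = 1 (mod 8).
    Reduce coefficients mod 8: 1·t ≡ 1 (mod 8).
    So t ≡ 1 (mod 8).
    Then x = 6 + 9·1 = 15, valid modulo lcm(9, 8) = 72: x ≡ 15 (mod 72).
  Combine with x ≡ 5 (mod 7): since gcd(72, 7) = 1, we get a unique residue mod 504.
    Write x = 15 + 72·t and substitute into x ≡ 5 (mod 7): 72·t ≡ 5 − 15 = -10 (mod 7).
    Reduce coefficients mod 7: 2·t ≡ 4 (mod 7).
    The inverse of 2 mod 7 is 4 (since 2·4 = 8 = 1·7 + 1), so t ≡ 4·4 = 16 ≡ 2 (mod 7).
    Then x = 15 + 72·2 = 159, valid modulo lcm(72, 7) = 504: x ≡ 159 (mod 504).
Verify: 159 mod 9 = 6 ✓, 159 mod 8 = 7 ✓, 159 mod 7 = 5 ✓.

x ≡ 159 (mod 504).


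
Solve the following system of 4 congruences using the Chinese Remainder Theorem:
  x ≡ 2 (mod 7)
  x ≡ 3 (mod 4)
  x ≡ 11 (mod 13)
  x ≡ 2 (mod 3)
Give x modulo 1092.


Product of moduli M = 7 · 4 · 13 · 3 = 1092.
Merge one congruence at a time:
  Start: x ≡ 2 (mod 7).
  Combine with x ≡ 3 (mod 4); new modulus lcm = 28.
    Write x = 2 + 7·t and substitute into x ≡ 3 (mod 4): 7·t ≡ 3 − 2 = 1 (mod 4).
    Reduce coefficients mod 4: 3·t ≡ 1 (mod 4).
    The inverse of 3 mod 4 is 3 (since 3·3 = 9 = 2·4 + 1), so t ≡ 3·1 = 3 ≡ 3 (mod 4).
    Then x = 2 + 7·3 = 23, valid modulo lcm(7, 4) = 28: x ≡ 23 (mod 28).
  Combine with x ≡ 11 (mod 13); new modulus lcm = 364.
    Write x = 23 + 28·t and substitute into x ≡ 11 (mod 13): 28·t ≡ 11 − 23 = -12 (mod 13).
    Reduce coefficients mod 13: 2·t ≡ 1 (mod 13).
    The inverse of 2 mod 13 is 7 (since 2·7 = 14 = 1·13 + 1), so t ≡ 7·1 = 7 ≡ 7 (mod 13).
    Then x = 23 + 28·7 = 219, valid modulo lcm(28, 13) = 364: x ≡ 219 (mod 364).
  Combine with x ≡ 2 (mod 3); new modulus lcm = 1092.
    Write x = 219 + 364·t and substitute into x ≡ 2 (mod 3): 364·t ≡ 2 − 219 = -217 (mod 3).
    Reduce coefficients mod 3: 1·t ≡ 2 (mod 3).
    So t ≡ 2 (mod 3).
    Then x = 219 + 364·2 = 947, valid modulo lcm(364, 3) = 1092: x ≡ 947 (mod 1092).
Verify against each original: 947 mod 7 = 2, 947 mod 4 = 3, 947 mod 13 = 11, 947 mod 3 = 2.

x ≡ 947 (mod 1092).


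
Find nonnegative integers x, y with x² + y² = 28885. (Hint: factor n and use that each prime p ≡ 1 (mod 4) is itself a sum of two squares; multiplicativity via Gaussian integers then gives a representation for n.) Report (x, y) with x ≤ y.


Step 1: Factor n = 28885 = 5 · 53 · 109.
Step 2: Check the mod-4 condition on each prime factor: 5 ≡ 1 (mod 4), exponent 1; 53 ≡ 1 (mod 4), exponent 1; 109 ≡ 1 (mod 4), exponent 1.
All primes ≡ 3 (mod 4) appear to even exponent (or don't appear), so by the two-squares theorem n IS expressible as a sum of two squares.
Step 3: Build a representation. Here n = 5 · 53 · 109 is a product of primes ≡ 1 (mod 4). Each prime p ≡ 1 (mod 4) is itself a sum of two squares; find a² by testing p − a² for a perfect square:
  5: 5 − 1² = 4 = 2² ⇒ 5 = 1² + 2².
  53: 53 − 1² = 52, 53 − 2² = 49 = 7² ⇒ 53 = 2² + 7².
  109: 109 − 1² = 108, 109 − 2² = 105, 109 − 3² = 100 = 10² ⇒ 109 = 3² + 10².
  Combine using the Brahmagupta–Fibonacci identity (a² + b²)(c² + d²) = (ac − bd)² + (ad + bc)² = (ac + bd)² + (ad − bc)²:
  5 · 53 = 265: from (1² + 2²)(2² + 7²), take (1·2 − 2·7, 1·7 + 2·2) = (2 − 14, 7 + 4) = (-12, 11); dropping signs (only squares matter) gives (12, 11); check 12² + 11² = 144 + 121 = 265 ✓.
  265 · 109 = 28885: from (12² + 11²)(3² + 10²), take (12·3 − 11·10, 12·10 + 11·3) = (36 − 110, 120 + 33) = (-74, 153); dropping signs (only squares matter) gives (74, 153); check 74² + 153² = 5476 + 23409 = 28885 ✓.
Step 4: Order so x ≤ y and verify: 74² + 153² = 5476 + 23409 = 28885 = n. ✓

n = 28885 = 74² + 153² (one valid representation with x ≤ y).


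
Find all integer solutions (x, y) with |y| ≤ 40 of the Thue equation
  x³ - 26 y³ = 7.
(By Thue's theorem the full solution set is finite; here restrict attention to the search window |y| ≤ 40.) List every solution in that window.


The equation is x³ - 26y³ = 7. For fixed y, x³ = 26·y³ + 7, so a solution requires the RHS to be a perfect cube.
Strategy: iterate y from -40 to 40, compute RHS = 26·y³ + 7, and check whether it is a (positive or negative) perfect cube.
Check small values of y:
  y = 0: RHS = 7 is not a perfect cube.
  y = 1: RHS = 33 is not a perfect cube.
  y = -1: RHS = -19 is not a perfect cube.
  y = 2: RHS = 215 is not a perfect cube.
  y = -2: RHS = -201 is not a perfect cube.
  y = 3: RHS = 709 is not a perfect cube.
  y = -3: RHS = -695 is not a perfect cube.
Continuing the search up to |y| = 40 finds no solutions either.
No (x, y) in the scanned range satisfies the equation.

No integer solutions with |y| ≤ 40.


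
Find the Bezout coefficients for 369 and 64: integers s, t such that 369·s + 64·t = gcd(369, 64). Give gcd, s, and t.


Euclidean algorithm on (369, 64) — divide until remainder is 0:
  369 = 5 · 64 + 49
  64 = 1 · 49 + 15
  49 = 3 · 15 + 4
  15 = 3 · 4 + 3
  4 = 1 · 3 + 1
  3 = 3 · 1 + 0
gcd(369, 64) = 1.
Track Bezout coefficients alongside the remainders: start with r₀ = 369 = a·1 + b·0 (s = 1, t = 0) and r₁ = 64 = a·0 + b·1 (s = 0, t = 1); each new remainder r_{k+1} = r_{k-1} − q_k·r_k inherits s_{k+1} = s_{k-1} − q_k·s_k, t_{k+1} = t_{k-1} − q_k·t_k, so r_k = a·s_k + b·t_k at every step:
  q = 5: r = 49, s = 1 − 5·0 = 1, t = 0 − 5·1 = -5  (check: 369·1 + 64·(-5) = 49)
  q = 1: r = 15, s = 0 − 1·1 = -1, t = 1 − 1·(-5) = 6  (check: 369·(-1) + 64·6 = 15)
  q = 3: r = 4, s = 1 − 3·(-1) = 4, t = -5 − 3·6 = -23  (check: 369·4 + 64·(-23) = 4)
  q = 3: r = 3, s = -1 − 3·4 = -13, t = 6 − 3·(-23) = 75  (check: 369·(-13) + 64·75 = 3)
  q = 1: r = 1, s = 4 − 1·(-13) = 17, t = -23 − 1·75 = -98  (check: 369·17 + 64·(-98) = 1)
The row with r = 1 (the gcd) gives the Bezout coefficients s = 17, t = -98.
Result: 369 · (17) + 64 · (-98) = 1.

gcd(369, 64) = 1; s = 17, t = -98 (check: 369·17 + 64·(-98) = 1).


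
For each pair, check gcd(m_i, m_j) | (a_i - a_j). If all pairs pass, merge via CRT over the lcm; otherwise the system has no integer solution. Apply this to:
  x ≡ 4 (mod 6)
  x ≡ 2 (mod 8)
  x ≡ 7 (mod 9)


Moduli 6, 8, 9 are not pairwise coprime, so CRT works modulo lcm(m_i) when all pairwise compatibility conditions hold.
Pairwise compatibility: gcd(m_i, m_j) must divide a_i - a_j for every pair.
Merge one congruence at a time:
  Start: x ≡ 4 (mod 6).
  Combine with x ≡ 2 (mod 8): gcd(6, 8) = 2; 2 - 4 = -2, which IS divisible by 2, so compatible.
    Write x = 4 + 6·t and substitute into x ≡ 2 (mod 8): 6·t ≡ 2 − 4 = -2 (mod 8).
    Divide the congruence (and modulus) by g = 2: 3·t ≡ -1 (mod 4).
    Reduce coefficients mod 4: 3·t ≡ 3 (mod 4).
    The inverse of 3 mod 4 is 3 (since 3·3 = 9 = 2·4 + 1), so t ≡ 3·3 = 9 ≡ 1 (mod 4).
    Then x = 4 + 6·1 = 10, valid modulo lcm(6, 8) = 24: x ≡ 10 (mod 24).
  Combine with x ≡ 7 (mod 9): gcd(24, 9) = 3; 7 - 10 = -3, which IS divisible by 3, so compatible.
    Write x = 10 + 24·t and substitute into x ≡ 7 (mod 9): 24·t ≡ 7 − 10 = -3 (mod 9).
    Divide the congruence (and modulus) by g = 3: 8·t ≡ -1 (mod 3).
    Reduce coefficients mod 3: 2·t ≡ 2 (mod 3).
    The inverse of 2 mod 3 is 2 (since 2·2 = 4 = 1·3 + 1), so t ≡ 2·2 = 4 ≡ 1 (mod 3).
    Then x = 10 + 24·1 = 34, valid modulo lcm(24, 9) = 72: x ≡ 34 (mod 72).
Verify: 34 mod 6 = 4, 34 mod 8 = 2, 34 mod 9 = 7.

x ≡ 34 (mod 72).


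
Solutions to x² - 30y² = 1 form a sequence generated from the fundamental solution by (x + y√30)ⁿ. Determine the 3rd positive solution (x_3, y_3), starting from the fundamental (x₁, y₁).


Step 1: Find the fundamental solution (x₁, y₁) of x² - 30y² = 1.
  Expand √30 as a continued fraction. a₀ = ⌊√30⌋ = 5; iterate m_{k+1} = d_k·a_k − m_k, d_{k+1} = (30 − m_{k+1}²)/d_k, a_{k+1} = ⌊(a₀ + m_{k+1})/d_{k+1}⌋ (starting m₀ = 0, d₀ = 1), with convergents p_k = a_k·p_{k-1} + p_{k-2}, q_k = a_k·q_{k-1} + q_{k-2} (p₋₁ = 1, q₋₁ = 0):
  k = 0: a₀ = 5; p₀/q₀ = 5/1; p₀² − 30·q₀² = 25 − 30 = -5.
  k = 1: m = 5, d = 5, a = ⌊(5 + 5)/5⌋ = 2; p/q = (2·5 + 1)/(2·1 + 0) = 11/2; p² − 30·q² = 121 − 120 = 1.
  The first convergent with p² − 30·q² = 1 gives the fundamental solution (x₁, y₁) = (11, 2).
Step 2: Apply the recurrence (x_{n+1}, y_{n+1}) = (x₁x_n + 30y₁y_n, x₁y_n + y₁x_n) repeatedly.
  From (x_1, y_1) = (11, 2): x_2 = 11·11 + 30·2·2 = 241; y_2 = 11·2 + 2·11 = 44.
  From (x_2, y_2) = (241, 44): x_3 = 11·241 + 30·2·44 = 5291; y_3 = 11·44 + 2·241 = 966.
Step 3: Verify x_3² - 30·y_3² = 27994681 - 27994680 = 1 (should be 1). ✓

(x_1, y_1) = (11, 2); (x_3, y_3) = (5291, 966).


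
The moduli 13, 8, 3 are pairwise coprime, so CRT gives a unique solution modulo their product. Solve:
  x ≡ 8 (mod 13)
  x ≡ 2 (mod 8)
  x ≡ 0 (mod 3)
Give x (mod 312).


Moduli 13, 8, 3 are pairwise coprime; by CRT there is a unique solution modulo M = 13 · 8 · 3 = 312.
Solve pairwise, accumulating the modulus:
  Start with x ≡ 8 (mod 13).
  Combine with x ≡ 2 (mod 8): since gcd(13, 8) = 1, we get a unique residue mod 104.
    Write x = 8 + 13·t and substitute into x ≡ 2 (mod 8): 13·t ≡ 2 − 8 = -6 (mod 8).
    Reduce coefficients mod 8: 5·t ≡ 2 (mod 8).
    The inverse of 5 mod 8 is 5 (since 5·5 = 25 = 3·8 + 1), so t ≡ 5·2 = 10 ≡ 2 (mod 8).
    Then x = 8 + 13·2 = 34, valid modulo lcm(13, 8) = 104: x ≡ 34 (mod 104).
  Combine with x ≡ 0 (mod 3): since gcd(104, 3) = 1, we get a unique residue mod 312.
    Write x = 34 + 104·t and substitute into x ≡ 0 (mod 3): 104·t ≡ 0 − 34 = -34 (mod 3).
    Reduce coefficients mod 3: 2·t ≡ 2 (mod 3).
    The inverse of 2 mod 3 is 2 (since 2·2 = 4 = 1·3 + 1), so t ≡ 2·2 = 4 ≡ 1 (mod 3).
    Then x = 34 + 104·1 = 138, valid modulo lcm(104, 3) = 312: x ≡ 138 (mod 312).
Verify: 138 mod 13 = 8 ✓, 138 mod 8 = 2 ✓, 138 mod 3 = 0 ✓.

x ≡ 138 (mod 312).


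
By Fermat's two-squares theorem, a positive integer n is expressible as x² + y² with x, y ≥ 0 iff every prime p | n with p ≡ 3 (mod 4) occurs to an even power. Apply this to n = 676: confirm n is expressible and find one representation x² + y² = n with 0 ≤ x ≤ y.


Step 1: Factor n = 676 = 2^2 · 13^2.
Step 2: Check the mod-4 condition on each prime factor: 2 = 2 (special); 13 ≡ 1 (mod 4), exponent 2.
All primes ≡ 3 (mod 4) appear to even exponent (or don't appear), so by the two-squares theorem n IS expressible as a sum of two squares.
Step 3: Build a representation. Group n = k² · m with k = 2 and m = 13 · 13 = 169 (a product of primes ≡ 1 (mod 4)); a representation of m scales to one of n via (k·x)² + (k·y)² = k²(x² + y²). Each prime p ≡ 1 (mod 4) is itself a sum of two squares; find a² by testing p − a² for a perfect square:
  13: 13 − 1² = 12, 13 − 2² = 9 = 3² ⇒ 13 = 2² + 3².
  Combine using the Brahmagupta–Fibonacci identity (a² + b²)(c² + d²) = (ac − bd)² + (ad + bc)² = (ac + bd)² + (ad − bc)²:
  13 · 13 = 169: from (2² + 3²)(2² + 3²), take (2·2 − 3·3, 2·3 + 3·2) = (4 − 9, 6 + 6) = (-5, 12); dropping signs (only squares matter) gives (5, 12); check 5² + 12² = 25 + 144 = 169 ✓.
  Scale by k = 2: (2·5, 2·12) = (10, 24).
Step 4: Order so x ≤ y and verify: 10² + 24² = 100 + 576 = 676 = n. ✓

n = 676 = 10² + 24² (one valid representation with x ≤ y).


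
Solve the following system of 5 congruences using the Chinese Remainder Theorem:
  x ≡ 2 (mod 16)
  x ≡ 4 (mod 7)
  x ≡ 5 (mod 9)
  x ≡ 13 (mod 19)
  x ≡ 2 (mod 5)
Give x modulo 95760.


Product of moduli M = 16 · 7 · 9 · 19 · 5 = 95760.
Merge one congruence at a time:
  Start: x ≡ 2 (mod 16).
  Combine with x ≡ 4 (mod 7); new modulus lcm = 112.
    Write x = 2 + 16·t and substitute into x ≡ 4 (mod 7): 16·t ≡ 4 − 2 = 2 (mod 7).
    Reduce coefficients mod 7: 2·t ≡ 2 (mod 7).
    The inverse of 2 mod 7 is 4 (since 2·4 = 8 = 1·7 + 1), so t ≡ 4·2 = 8 ≡ 1 (mod 7).
    Then x = 2 + 16·1 = 18, valid modulo lcm(16, 7) = 112: x ≡ 18 (mod 112).
  Combine with x ≡ 5 (mod 9); new modulus lcm = 1008.
    Write x = 18 + 112·t and substitute into x ≡ 5 (mod 9): 112·t ≡ 5 − 18 = -13 (mod 9).
    Reduce coefficients mod 9: 4·t ≡ 5 (mod 9).
    The inverse of 4 mod 9 is 7 (since 4·7 = 28 = 3·9 + 1), so t ≡ 7·5 = 35 ≡ 8 (mod 9).
    Then x = 18 + 112·8 = 914, valid modulo lcm(112, 9) = 1008: x ≡ 914 (mod 1008).
  Combine with x ≡ 13 (mod 19); new modulus lcm = 19152.
    Write x = 914 + 1008·t and substitute into x ≡ 13 (mod 19): 1008·t ≡ 13 − 914 = -901 (mod 19).
    Reduce coefficients mod 19: 1·t ≡ 11 (mod 19).
    So t ≡ 11 (mod 19).
    Then x = 914 + 1008·11 = 12002, valid modulo lcm(1008, 19) = 19152: x ≡ 12002 (mod 19152).
  Combine with x ≡ 2 (mod 5); new modulus lcm = 95760.
    Write x = 12002 + 19152·t and substitute into x ≡ 2 (mod 5): 19152·t ≡ 2 − 12002 = -12000 (mod 5).
    Reduce coefficients mod 5: 2·t ≡ 0 (mod 5).
    The inverse of 2 mod 5 is 3 (since 2·3 = 6 = 1·5 + 1), so t ≡ 3·0 = 0 ≡ 0 (mod 5).
    Then x = 12002 + 19152·0 = 12002, valid modulo lcm(19152, 5) = 95760: x ≡ 12002 (mod 95760).
Verify against each original: 12002 mod 16 = 2, 12002 mod 7 = 4, 12002 mod 9 = 5, 12002 mod 19 = 13, 12002 mod 5 = 2.

x ≡ 12002 (mod 95760).


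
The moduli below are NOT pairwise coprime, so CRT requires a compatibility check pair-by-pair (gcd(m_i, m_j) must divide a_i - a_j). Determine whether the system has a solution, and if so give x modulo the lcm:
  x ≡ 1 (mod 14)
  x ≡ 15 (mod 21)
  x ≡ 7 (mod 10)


Moduli 14, 21, 10 are not pairwise coprime, so CRT works modulo lcm(m_i) when all pairwise compatibility conditions hold.
Pairwise compatibility: gcd(m_i, m_j) must divide a_i - a_j for every pair.
Merge one congruence at a time:
  Start: x ≡ 1 (mod 14).
  Combine with x ≡ 15 (mod 21): gcd(14, 21) = 7; 15 - 1 = 14, which IS divisible by 7, so compatible.
    Write x = 1 + 14·t and substitute into x ≡ 15 (mod 21): 14·t ≡ 15 − 1 = 14 (mod 21).
    Divide the congruence (and modulus) by g = 7: 2·t ≡ 2 (mod 3).
    The inverse of 2 mod 3 is 2 (since 2·2 = 4 = 1·3 + 1), so t ≡ 2·2 = 4 ≡ 1 (mod 3).
    Then x = 1 + 14·1 = 15, valid modulo lcm(14, 21) = 42: x ≡ 15 (mod 42).
  Combine with x ≡ 7 (mod 10): gcd(42, 10) = 2; 7 - 15 = -8, which IS divisible by 2, so compatible.
    Write x = 15 + 42·t and substitute into x ≡ 7 (mod 10): 42·t ≡ 7 − 15 = -8 (mod 10).
    Divide the congruence (and modulus) by g = 2: 21·t ≡ -4 (mod 5).
    Reduce coefficients mod 5: 1·t ≡ 1 (mod 5).
    So t ≡ 1 (mod 5).
    Then x = 15 + 42·1 = 57, valid modulo lcm(42, 10) = 210: x ≡ 57 (mod 210).
Verify: 57 mod 14 = 1, 57 mod 21 = 15, 57 mod 10 = 7.

x ≡ 57 (mod 210).


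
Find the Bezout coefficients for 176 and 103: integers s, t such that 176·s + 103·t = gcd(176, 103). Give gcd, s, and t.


Euclidean algorithm on (176, 103) — divide until remainder is 0:
  176 = 1 · 103 + 73
  103 = 1 · 73 + 30
  73 = 2 · 30 + 13
  30 = 2 · 13 + 4
  13 = 3 · 4 + 1
  4 = 4 · 1 + 0
gcd(176, 103) = 1.
Track Bezout coefficients alongside the remainders: start with r₀ = 176 = a·1 + b·0 (s = 1, t = 0) and r₁ = 103 = a·0 + b·1 (s = 0, t = 1); each new remainder r_{k+1} = r_{k-1} − q_k·r_k inherits s_{k+1} = s_{k-1} − q_k·s_k, t_{k+1} = t_{k-1} − q_k·t_k, so r_k = a·s_k + b·t_k at every step:
  q = 1: r = 73, s = 1 − 1·0 = 1, t = 0 − 1·1 = -1  (check: 176·1 + 103·(-1) = 73)
  q = 1: r = 30, s = 0 − 1·1 = -1, t = 1 − 1·(-1) = 2  (check: 176·(-1) + 103·2 = 30)
  q = 2: r = 13, s = 1 − 2·(-1) = 3, t = -1 − 2·2 = -5  (check: 176·3 + 103·(-5) = 13)
  q = 2: r = 4, s = -1 − 2·3 = -7, t = 2 − 2·(-5) = 12  (check: 176·(-7) + 103·12 = 4)
  q = 3: r = 1, s = 3 − 3·(-7) = 24, t = -5 − 3·12 = -41  (check: 176·24 + 103·(-41) = 1)
The row with r = 1 (the gcd) gives the Bezout coefficients s = 24, t = -41.
Result: 176 · (24) + 103 · (-41) = 1.

gcd(176, 103) = 1; s = 24, t = -41 (check: 176·24 + 103·(-41) = 1).


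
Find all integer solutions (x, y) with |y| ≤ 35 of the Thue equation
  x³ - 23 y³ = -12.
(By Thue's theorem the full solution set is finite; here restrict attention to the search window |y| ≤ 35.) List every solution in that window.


The equation is x³ - 23y³ = -12. For fixed y, x³ = 23·y³ − 12, so a solution requires the RHS to be a perfect cube.
Strategy: iterate y from -35 to 35, compute RHS = 23·y³ − 12, and check whether it is a (positive or negative) perfect cube.
Check small values of y:
  y = 0: RHS = -12 is not a perfect cube.
  y = 1: RHS = 11 is not a perfect cube.
  y = -1: RHS = -35 is not a perfect cube.
  y = 2: RHS = 172 is not a perfect cube.
  y = -2: RHS = -196 is not a perfect cube.
  y = 3: RHS = 609 is not a perfect cube.
  y = -3: RHS = -633 is not a perfect cube.
Continuing the search up to |y| = 35 finds no solutions either.
No (x, y) in the scanned range satisfies the equation.

No integer solutions with |y| ≤ 35.


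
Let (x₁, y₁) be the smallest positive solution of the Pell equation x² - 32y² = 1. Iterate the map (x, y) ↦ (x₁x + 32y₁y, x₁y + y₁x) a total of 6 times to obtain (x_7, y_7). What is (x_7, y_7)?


Step 1: Find the fundamental solution (x₁, y₁) of x² - 32y² = 1.
  Expand √32 as a continued fraction. a₀ = ⌊√32⌋ = 5; iterate m_{k+1} = d_k·a_k − m_k, d_{k+1} = (32 − m_{k+1}²)/d_k, a_{k+1} = ⌊(a₀ + m_{k+1})/d_{k+1}⌋ (starting m₀ = 0, d₀ = 1), with convergents p_k = a_k·p_{k-1} + p_{k-2}, q_k = a_k·q_{k-1} + q_{k-2} (p₋₁ = 1, q₋₁ = 0):
  k = 0: a₀ = 5; p₀/q₀ = 5/1; p₀² − 32·q₀² = 25 − 32 = -7.
  k = 1: m = 5, d = 7, a = ⌊(5 + 5)/7⌋ = 1; p/q = (1·5 + 1)/(1·1 + 0) = 6/1; p² − 32·q² = 36 − 32 = 4.
  k = 2: m = 2, d = 4, a = ⌊(5 + 2)/4⌋ = 1; p/q = (1·6 + 5)/(1·1 + 1) = 11/2; p² − 32·q² = 121 − 128 = -7.
  k = 3: m = 2, d = 7, a = ⌊(5 + 2)/7⌋ = 1; p/q = (1·11 + 6)/(1·2 + 1) = 17/3; p² − 32·q² = 289 − 288 = 1.
  The first convergent with p² − 32·q² = 1 gives the fundamental solution (x₁, y₁) = (17, 3).
Step 2: Apply the recurrence (x_{n+1}, y_{n+1}) = (x₁x_n + 32y₁y_n, x₁y_n + y₁x_n) repeatedly.
  From (x_1, y_1) = (17, 3): x_2 = 17·17 + 32·3·3 = 577; y_2 = 17·3 + 3·17 = 102.
  From (x_2, y_2) = (577, 102): x_3 = 17·577 + 32·3·102 = 19601; y_3 = 17·102 + 3·577 = 3465.
  From (x_3, y_3) = (19601, 3465): x_4 = 17·19601 + 32·3·3465 = 665857; y_4 = 17·3465 + 3·19601 = 117708.
  From (x_4, y_4) = (665857, 117708): x_5 = 17·665857 + 32·3·117708 = 22619537; y_5 = 17·117708 + 3·665857 = 3998607.
  From (x_5, y_5) = (22619537, 3998607): x_6 = 17·22619537 + 32·3·3998607 = 768398401; y_6 = 17·3998607 + 3·22619537 = 135834930.
  From (x_6, y_6) = (768398401, 135834930): x_7 = 17·768398401 + 32·3·135834930 = 26102926097; y_7 = 17·135834930 + 3·768398401 = 4614389013.
Step 3: Verify x_7² - 32·y_7² = 681362750825443653409 - 681362750825443653408 = 1 (should be 1). ✓

(x_1, y_1) = (17, 3); (x_7, y_7) = (26102926097, 4614389013).


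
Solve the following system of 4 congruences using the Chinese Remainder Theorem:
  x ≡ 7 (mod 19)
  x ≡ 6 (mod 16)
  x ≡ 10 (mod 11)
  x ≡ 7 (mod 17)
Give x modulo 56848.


Product of moduli M = 19 · 16 · 11 · 17 = 56848.
Merge one congruence at a time:
  Start: x ≡ 7 (mod 19).
  Combine with x ≡ 6 (mod 16); new modulus lcm = 304.
    Write x = 7 + 19·t and substitute into x ≡ 6 (mod 16): 19·t ≡ 6 − 7 = -1 (mod 16).
    Reduce coefficients mod 16: 3·t ≡ 15 (mod 16).
    The inverse of 3 mod 16 is 11 (since 3·11 = 33 = 2·16 + 1), so t ≡ 11·15 = 165 ≡ 5 (mod 16).
    Then x = 7 + 19·5 = 102, valid modulo lcm(19, 16) = 304: x ≡ 102 (mod 304).
  Combine with x ≡ 10 (mod 11); new modulus lcm = 3344.
    Write x = 102 + 304·t and substitute into x ≡ 10 (mod 11): 304·t ≡ 10 − 102 = -92 (mod 11).
    Reduce coefficients mod 11: 7·t ≡ 7 (mod 11).
    The inverse of 7 mod 11 is 8 (since 7·8 = 56 = 5·11 + 1), so t ≡ 8·7 = 56 ≡ 1 (mod 11).
    Then x = 102 + 304·1 = 406, valid modulo lcm(304, 11) = 3344: x ≡ 406 (mod 3344).
  Combine with x ≡ 7 (mod 17); new modulus lcm = 56848.
    Write x = 406 + 3344·t and substitute into x ≡ 7 (mod 17): 3344·t ≡ 7 − 406 = -399 (mod 17).
    Reduce coefficients mod 17: 12·t ≡ 9 (mod 17).
    The inverse of 12 mod 17 is 10 (since 12·10 = 120 = 7·17 + 1), so t ≡ 10·9 = 90 ≡ 5 (mod 17).
    Then x = 406 + 3344·5 = 17126, valid modulo lcm(3344, 17) = 56848: x ≡ 17126 (mod 56848).
Verify against each original: 17126 mod 19 = 7, 17126 mod 16 = 6, 17126 mod 11 = 10, 17126 mod 17 = 7.

x ≡ 17126 (mod 56848).


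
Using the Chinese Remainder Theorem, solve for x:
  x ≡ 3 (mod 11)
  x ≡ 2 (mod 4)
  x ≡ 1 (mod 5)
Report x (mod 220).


Moduli 11, 4, 5 are pairwise coprime; by CRT there is a unique solution modulo M = 11 · 4 · 5 = 220.
Solve pairwise, accumulating the modulus:
  Start with x ≡ 3 (mod 11).
  Combine with x ≡ 2 (mod 4): since gcd(11, 4) = 1, we get a unique residue mod 44.
    Write x = 3 + 11·t and substitute into x ≡ 2 (mod 4): 11·t ≡ 2 − 3 = -1 (mod 4).
    Reduce coefficients mod 4: 3·t ≡ 3 (mod 4).
    The inverse of 3 mod 4 is 3 (since 3·3 = 9 = 2·4 + 1), so t ≡ 3·3 = 9 ≡ 1 (mod 4).
    Then x = 3 + 11·1 = 14, valid modulo lcm(11, 4) = 44: x ≡ 14 (mod 44).
  Combine with x ≡ 1 (mod 5): since gcd(44, 5) = 1, we get a unique residue mod 220.
    Write x = 14 + 44·t and substitute into x ≡ 1 (mod 5): 44·t ≡ 1 − 14 = -13 (mod 5).
    Reduce coefficients mod 5: 4·t ≡ 2 (mod 5).
    The inverse of 4 mod 5 is 4 (since 4·4 = 16 = 3·5 + 1), so t ≡ 4·2 = 8 ≡ 3 (mod 5).
    Then x = 14 + 44·3 = 146, valid modulo lcm(44, 5) = 220: x ≡ 146 (mod 220).
Verify: 146 mod 11 = 3 ✓, 146 mod 4 = 2 ✓, 146 mod 5 = 1 ✓.

x ≡ 146 (mod 220).


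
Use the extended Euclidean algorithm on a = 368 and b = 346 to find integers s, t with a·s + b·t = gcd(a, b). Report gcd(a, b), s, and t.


Euclidean algorithm on (368, 346) — divide until remainder is 0:
  368 = 1 · 346 + 22
  346 = 15 · 22 + 16
  22 = 1 · 16 + 6
  16 = 2 · 6 + 4
  6 = 1 · 4 + 2
  4 = 2 · 2 + 0
gcd(368, 346) = 2.
Track Bezout coefficients alongside the remainders: start with r₀ = 368 = a·1 + b·0 (s = 1, t = 0) and r₁ = 346 = a·0 + b·1 (s = 0, t = 1); each new remainder r_{k+1} = r_{k-1} − q_k·r_k inherits s_{k+1} = s_{k-1} − q_k·s_k, t_{k+1} = t_{k-1} − q_k·t_k, so r_k = a·s_k + b·t_k at every step:
  q = 1: r = 22, s = 1 − 1·0 = 1, t = 0 − 1·1 = -1  (check: 368·1 + 346·(-1) = 22)
  q = 15: r = 16, s = 0 − 15·1 = -15, t = 1 − 15·(-1) = 16  (check: 368·(-15) + 346·16 = 16)
  q = 1: r = 6, s = 1 − 1·(-15) = 16, t = -1 − 1·16 = -17  (check: 368·16 + 346·(-17) = 6)
  q = 2: r = 4, s = -15 − 2·16 = -47, t = 16 − 2·(-17) = 50  (check: 368·(-47) + 346·50 = 4)
  q = 1: r = 2, s = 16 − 1·(-47) = 63, t = -17 − 1·50 = -67  (check: 368·63 + 346·(-67) = 2)
The row with r = 2 (the gcd) gives the Bezout coefficients s = 63, t = -67.
Result: 368 · (63) + 346 · (-67) = 2.

gcd(368, 346) = 2; s = 63, t = -67 (check: 368·63 + 346·(-67) = 2).


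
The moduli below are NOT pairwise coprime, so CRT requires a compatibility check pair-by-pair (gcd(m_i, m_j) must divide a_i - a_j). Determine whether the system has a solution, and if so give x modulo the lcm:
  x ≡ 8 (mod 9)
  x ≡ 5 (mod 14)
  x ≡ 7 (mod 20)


Moduli 9, 14, 20 are not pairwise coprime, so CRT works modulo lcm(m_i) when all pairwise compatibility conditions hold.
Pairwise compatibility: gcd(m_i, m_j) must divide a_i - a_j for every pair.
Merge one congruence at a time:
  Start: x ≡ 8 (mod 9).
  Combine with x ≡ 5 (mod 14): gcd(9, 14) = 1; 5 - 8 = -3, which IS divisible by 1, so compatible.
    Write x = 8 + 9·t and substitute into x ≡ 5 (mod 14): 9·t ≡ 5 − 8 = -3 (mod 14).
    Reduce coefficients mod 14: 9·t ≡ 11 (mod 14).
    The inverse of 9 mod 14 is 11 (since 9·11 = 99 = 7·14 + 1), so t ≡ 11·11 = 121 ≡ 9 (mod 14).
    Then x = 8 + 9·9 = 89, valid modulo lcm(9, 14) = 126: x ≡ 89 (mod 126).
  Combine with x ≡ 7 (mod 20): gcd(126, 20) = 2; 7 - 89 = -82, which IS divisible by 2, so compatible.
    Write x = 89 + 126·t and substitute into x ≡ 7 (mod 20): 126·t ≡ 7 − 89 = -82 (mod 20).
    Divide the congruence (and modulus) by g = 2: 63·t ≡ -41 (mod 10).
    Reduce coefficients mod 10: 3·t ≡ 9 (mod 10).
    The inverse of 3 mod 10 is 7 (since 3·7 = 21 = 2·10 + 1), so t ≡ 7·9 = 63 ≡ 3 (mod 10).
    Then x = 89 + 126·3 = 467, valid modulo lcm(126, 20) = 1260: x ≡ 467 (mod 1260).
Verify: 467 mod 9 = 8, 467 mod 14 = 5, 467 mod 20 = 7.

x ≡ 467 (mod 1260).
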